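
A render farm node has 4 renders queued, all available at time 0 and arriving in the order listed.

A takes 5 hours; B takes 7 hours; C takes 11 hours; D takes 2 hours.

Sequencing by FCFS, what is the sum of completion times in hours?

65

FIFO (arrival order): A B C D.
A: 0→5
B: 5→12
C: 12→23
D: 23→25
Sum = 5+12+23+25 = 65.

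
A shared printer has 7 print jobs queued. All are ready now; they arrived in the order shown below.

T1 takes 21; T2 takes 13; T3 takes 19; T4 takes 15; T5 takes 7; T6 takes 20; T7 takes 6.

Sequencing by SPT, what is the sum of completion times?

SPT (increasing processing time): T7 T5 T2 T4 T3 T6 T1.
T7: 0→6
T5: 6→13
T2: 13→26
T4: 26→41
T3: 41→60
T6: 60→80
T1: 80→101
Sum = 6+13+26+41+60+80+101 = 327.

327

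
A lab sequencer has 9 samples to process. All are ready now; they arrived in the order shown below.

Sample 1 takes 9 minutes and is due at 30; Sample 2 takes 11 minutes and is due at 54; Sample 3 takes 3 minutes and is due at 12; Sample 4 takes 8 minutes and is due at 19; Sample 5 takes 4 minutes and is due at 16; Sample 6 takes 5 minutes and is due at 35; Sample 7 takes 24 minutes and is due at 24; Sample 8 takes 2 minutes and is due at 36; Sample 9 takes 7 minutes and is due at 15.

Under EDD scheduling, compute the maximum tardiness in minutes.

26

EDD (increasing due date): Sample 3 Sample 9 Sample 5 Sample 4 Sample 7 Sample 1 Sample 6 Sample 8 Sample 2.
Sample 3: 0→3, due 12, tardiness 0
Sample 9: 3→10, due 15, tardiness 0
Sample 5: 10→14, due 16, tardiness 0
Sample 4: 14→22, due 19, tardiness 3
Sample 7: 22→46, due 24, tardiness 22
Sample 1: 46→55, due 30, tardiness 25
Sample 6: 55→60, due 35, tardiness 25
Sample 8: 60→62, due 36, tardiness 26
Sample 2: 62→73, due 54, tardiness 19
Maximum = 26.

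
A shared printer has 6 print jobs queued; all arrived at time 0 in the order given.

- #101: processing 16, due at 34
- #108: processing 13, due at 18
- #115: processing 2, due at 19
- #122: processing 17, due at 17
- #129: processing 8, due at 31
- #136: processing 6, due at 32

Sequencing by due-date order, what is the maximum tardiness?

EDD (increasing due date): #122 #108 #115 #129 #136 #101.
#122: 0→17, due 17, tardiness 0
#108: 17→30, due 18, tardiness 12
#115: 30→32, due 19, tardiness 13
#129: 32→40, due 31, tardiness 9
#136: 40→46, due 32, tardiness 14
#101: 46→62, due 34, tardiness 28
Maximum = 28.

28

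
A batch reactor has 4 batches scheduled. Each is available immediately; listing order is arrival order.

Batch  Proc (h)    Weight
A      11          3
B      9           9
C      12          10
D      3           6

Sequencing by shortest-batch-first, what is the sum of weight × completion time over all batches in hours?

SPT (increasing processing time): D B A C.
D: finishes 3, weight 6, w·C = 18
B: finishes 12, weight 9, w·C = 108
A: finishes 23, weight 3, w·C = 69
C: finishes 35, weight 10, w·C = 350
Sum = 18+108+69+350 = 545.

545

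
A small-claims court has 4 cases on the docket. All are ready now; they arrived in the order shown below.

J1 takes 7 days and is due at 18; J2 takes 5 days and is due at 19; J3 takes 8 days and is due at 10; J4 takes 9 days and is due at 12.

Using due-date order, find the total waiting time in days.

EDD (increasing due date): J3 J4 J1 J2.
J3: waits 0, runs 0→8
J4: waits 8, runs 8→17
J1: waits 17, runs 17→24
J2: waits 24, runs 24→29
Sum = 0+8+17+24 = 49.

49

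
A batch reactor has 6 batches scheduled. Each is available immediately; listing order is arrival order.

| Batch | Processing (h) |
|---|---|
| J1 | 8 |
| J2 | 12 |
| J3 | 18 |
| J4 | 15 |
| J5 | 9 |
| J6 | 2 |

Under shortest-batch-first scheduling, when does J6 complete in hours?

SPT (increasing processing time): J6 J1 J5 J2 J4 J3.
J6: 0→2

2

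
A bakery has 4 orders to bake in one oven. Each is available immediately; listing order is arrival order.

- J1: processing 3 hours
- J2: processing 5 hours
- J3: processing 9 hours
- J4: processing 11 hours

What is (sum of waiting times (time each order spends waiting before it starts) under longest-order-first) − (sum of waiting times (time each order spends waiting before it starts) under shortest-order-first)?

28

LPT (decreasing processing time): J4 J3 J2 J1.
J4: waits 0, runs 0→11
J3: waits 11, runs 11→20
J2: waits 20, runs 20→25
J1: waits 25, runs 25→28
Sum = 0+11+20+25 = 56.
SPT (increasing processing time): J1 J2 J3 J4.
J1: waits 0, runs 0→3
J2: waits 3, runs 3→8
J3: waits 8, runs 8→17
J4: waits 17, runs 17→28
Sum = 0+3+8+17 = 28.
Difference = 56 − 28 = 28.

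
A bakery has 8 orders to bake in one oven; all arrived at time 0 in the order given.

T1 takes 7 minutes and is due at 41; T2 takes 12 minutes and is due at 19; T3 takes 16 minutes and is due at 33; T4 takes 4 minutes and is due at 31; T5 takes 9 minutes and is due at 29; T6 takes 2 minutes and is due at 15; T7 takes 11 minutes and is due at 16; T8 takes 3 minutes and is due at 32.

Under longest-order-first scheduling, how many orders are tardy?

7

LPT (decreasing processing time): T3 T2 T7 T5 T1 T4 T8 T6.
T3: 0→16, due 33, tardiness 0
T2: 16→28, due 19, tardiness 9
T7: 28→39, due 16, tardiness 23
T5: 39→48, due 29, tardiness 19
T1: 48→55, due 41, tardiness 14
T4: 55→59, due 31, tardiness 28
T8: 59→62, due 32, tardiness 30
T6: 62→64, due 15, tardiness 49
Late orders: 7.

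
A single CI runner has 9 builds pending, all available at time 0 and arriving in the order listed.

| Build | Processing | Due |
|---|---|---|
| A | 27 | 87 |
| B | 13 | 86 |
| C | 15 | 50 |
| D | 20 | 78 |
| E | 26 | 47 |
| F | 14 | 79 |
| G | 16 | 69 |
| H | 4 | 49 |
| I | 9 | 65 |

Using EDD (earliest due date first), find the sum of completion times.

EDD (increasing due date): E H C I G D F B A.
E: 0→26
H: 26→30
C: 30→45
I: 45→54
G: 54→70
D: 70→90
F: 90→104
B: 104→117
A: 117→144
Sum = 26+30+45+54+70+90+104+117+144 = 680.

680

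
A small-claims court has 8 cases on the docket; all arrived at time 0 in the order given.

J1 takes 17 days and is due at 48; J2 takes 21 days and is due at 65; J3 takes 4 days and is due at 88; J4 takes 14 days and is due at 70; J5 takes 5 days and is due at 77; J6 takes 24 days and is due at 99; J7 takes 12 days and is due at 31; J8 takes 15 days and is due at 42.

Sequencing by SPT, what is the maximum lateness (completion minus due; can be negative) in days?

SPT (increasing processing time): J3 J5 J7 J4 J8 J1 J2 J6.
J3: 0→4, due 88, lateness -84
J5: 4→9, due 77, lateness -68
J7: 9→21, due 31, lateness -10
J4: 21→35, due 70, lateness -35
J8: 35→50, due 42, lateness 8
J1: 50→67, due 48, lateness 19
J2: 67→88, due 65, lateness 23
J6: 88→112, due 99, lateness 13
Maximum = 23.

23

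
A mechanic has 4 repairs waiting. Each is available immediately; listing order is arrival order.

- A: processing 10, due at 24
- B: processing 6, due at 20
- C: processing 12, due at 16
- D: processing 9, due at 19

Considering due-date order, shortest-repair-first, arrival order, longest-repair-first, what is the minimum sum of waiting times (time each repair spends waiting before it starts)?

46

EDD (increasing due date): C D B A.
C: waits 0, runs 0→12
D: waits 12, runs 12→21
B: waits 21, runs 21→27
A: waits 27, runs 27→37
Sum = 0+12+21+27 = 60.
SPT (increasing processing time): B D A C.
B: waits 0, runs 0→6
D: waits 6, runs 6→15
A: waits 15, runs 15→25
C: waits 25, runs 25→37
Sum = 0+6+15+25 = 46.
FIFO (arrival order): A B C D.
A: waits 0, runs 0→10
B: waits 10, runs 10→16
C: waits 16, runs 16→28
D: waits 28, runs 28→37
Sum = 0+10+16+28 = 54.
LPT (decreasing processing time): C A D B.
C: waits 0, runs 0→12
A: waits 12, runs 12→22
D: waits 22, runs 22→31
B: waits 31, runs 31→37
Sum = 0+12+22+31 = 65.
EDD 60, SPT 46, FIFO 54, LPT 65 → minimum 46.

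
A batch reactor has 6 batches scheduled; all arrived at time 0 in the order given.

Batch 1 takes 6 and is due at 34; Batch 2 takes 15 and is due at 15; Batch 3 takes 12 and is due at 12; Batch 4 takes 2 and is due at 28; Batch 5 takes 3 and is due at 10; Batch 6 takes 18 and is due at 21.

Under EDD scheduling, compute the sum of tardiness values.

EDD (increasing due date): Batch 5 Batch 3 Batch 2 Batch 6 Batch 4 Batch 1.
Batch 5: 0→3, due 10, tardiness 0
Batch 3: 3→15, due 12, tardiness 3
Batch 2: 15→30, due 15, tardiness 15
Batch 6: 30→48, due 21, tardiness 27
Batch 4: 48→50, due 28, tardiness 22
Batch 1: 50→56, due 34, tardiness 22
Sum = 0+3+15+27+22+22 = 89.

89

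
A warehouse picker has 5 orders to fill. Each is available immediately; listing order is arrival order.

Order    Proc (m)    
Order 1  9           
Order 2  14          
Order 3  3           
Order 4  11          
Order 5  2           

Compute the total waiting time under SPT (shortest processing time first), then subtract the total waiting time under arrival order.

-49

SPT (increasing processing time): Order 5 Order 3 Order 1 Order 4 Order 2.
Order 5: waits 0, runs 0→2
Order 3: waits 2, runs 2→5
Order 1: waits 5, runs 5→14
Order 4: waits 14, runs 14→25
Order 2: waits 25, runs 25→39
Sum = 0+2+5+14+25 = 46.
FIFO (arrival order): Order 1 Order 2 Order 3 Order 4 Order 5.
Order 1: waits 0, runs 0→9
Order 2: waits 9, runs 9→23
Order 3: waits 23, runs 23→26
Order 4: waits 26, runs 26→37
Order 5: waits 37, runs 37→39
Sum = 0+9+23+26+37 = 95.
Difference = 46 − 95 = -49.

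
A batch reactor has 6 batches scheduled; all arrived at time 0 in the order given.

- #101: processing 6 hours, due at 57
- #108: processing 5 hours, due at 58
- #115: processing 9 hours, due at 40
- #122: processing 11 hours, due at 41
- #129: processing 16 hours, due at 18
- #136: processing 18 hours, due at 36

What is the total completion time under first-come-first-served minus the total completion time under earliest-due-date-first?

-92

FIFO (arrival order): #101 #108 #115 #122 #129 #136.
#101: 0→6
#108: 6→11
#115: 11→20
#122: 20→31
#129: 31→47
#136: 47→65
Sum = 6+11+20+31+47+65 = 180.
EDD (increasing due date): #129 #136 #115 #122 #101 #108.
#129: 0→16
#136: 16→34
#115: 34→43
#122: 43→54
#101: 54→60
#108: 60→65
Sum = 16+34+43+54+60+65 = 272.
Difference = 180 − 272 = -92.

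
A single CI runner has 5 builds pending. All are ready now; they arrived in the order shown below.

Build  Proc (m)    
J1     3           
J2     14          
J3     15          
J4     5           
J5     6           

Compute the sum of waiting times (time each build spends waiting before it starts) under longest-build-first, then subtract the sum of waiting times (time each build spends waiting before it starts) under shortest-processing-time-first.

LPT (decreasing processing time): J3 J2 J5 J4 J1.
J3: waits 0, runs 0→15
J2: waits 15, runs 15→29
J5: waits 29, runs 29→35
J4: waits 35, runs 35→40
J1: waits 40, runs 40→43
Sum = 0+15+29+35+40 = 119.
SPT (increasing processing time): J1 J4 J5 J2 J3.
J1: waits 0, runs 0→3
J4: waits 3, runs 3→8
J5: waits 8, runs 8→14
J2: waits 14, runs 14→28
J3: waits 28, runs 28→43
Sum = 0+3+8+14+28 = 53.
Difference = 119 − 53 = 66.

66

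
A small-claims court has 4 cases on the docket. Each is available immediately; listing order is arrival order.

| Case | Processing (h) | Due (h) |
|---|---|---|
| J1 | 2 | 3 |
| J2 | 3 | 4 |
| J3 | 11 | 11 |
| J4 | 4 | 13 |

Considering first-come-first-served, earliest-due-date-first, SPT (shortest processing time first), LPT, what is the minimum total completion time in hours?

36

FIFO (arrival order): J1 J2 J3 J4.
J1: 0→2
J2: 2→5
J3: 5→16
J4: 16→20
Sum = 2+5+16+20 = 43.
EDD (increasing due date): J1 J2 J3 J4.
J1: 0→2
J2: 2→5
J3: 5→16
J4: 16→20
Sum = 2+5+16+20 = 43.
SPT (increasing processing time): J1 J2 J4 J3.
J1: 0→2
J2: 2→5
J4: 5→9
J3: 9→20
Sum = 2+5+9+20 = 36.
LPT (decreasing processing time): J3 J4 J2 J1.
J3: 0→11
J4: 11→15
J2: 15→18
J1: 18→20
Sum = 11+15+18+20 = 64.
FIFO 43, EDD 43, SPT 36, LPT 64 → minimum 36.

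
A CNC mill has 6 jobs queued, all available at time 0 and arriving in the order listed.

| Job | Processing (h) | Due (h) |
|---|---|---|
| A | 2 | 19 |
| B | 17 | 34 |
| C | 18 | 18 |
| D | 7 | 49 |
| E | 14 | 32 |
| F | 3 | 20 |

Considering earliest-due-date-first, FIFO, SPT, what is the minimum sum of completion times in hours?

149

EDD (increasing due date): C A F E B D.
C: 0→18
A: 18→20
F: 20→23
E: 23→37
B: 37→54
D: 54→61
Sum = 18+20+23+37+54+61 = 213.
FIFO (arrival order): A B C D E F.
A: 0→2
B: 2→19
C: 19→37
D: 37→44
E: 44→58
F: 58→61
Sum = 2+19+37+44+58+61 = 221.
SPT (increasing processing time): A F D E B C.
A: 0→2
F: 2→5
D: 5→12
E: 12→26
B: 26→43
C: 43→61
Sum = 2+5+12+26+43+61 = 149.
EDD 213, FIFO 221, SPT 149 → minimum 149.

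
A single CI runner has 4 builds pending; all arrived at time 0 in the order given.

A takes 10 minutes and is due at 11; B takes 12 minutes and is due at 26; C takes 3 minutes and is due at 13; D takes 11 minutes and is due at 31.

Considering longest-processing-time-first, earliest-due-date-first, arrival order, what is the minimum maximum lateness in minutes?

5

LPT (decreasing processing time): B D A C.
B: 0→12, due 26, lateness -14
D: 12→23, due 31, lateness -8
A: 23→33, due 11, lateness 22
C: 33→36, due 13, lateness 23
Maximum = 23.
EDD (increasing due date): A C B D.
A: 0→10, due 11, lateness -1
C: 10→13, due 13, lateness 0
B: 13→25, due 26, lateness -1
D: 25→36, due 31, lateness 5
Maximum = 5.
FIFO (arrival order): A B C D.
A: 0→10, due 11, lateness -1
B: 10→22, due 26, lateness -4
C: 22→25, due 13, lateness 12
D: 25→36, due 31, lateness 5
Maximum = 12.
LPT 23, EDD 5, FIFO 12 → minimum 5.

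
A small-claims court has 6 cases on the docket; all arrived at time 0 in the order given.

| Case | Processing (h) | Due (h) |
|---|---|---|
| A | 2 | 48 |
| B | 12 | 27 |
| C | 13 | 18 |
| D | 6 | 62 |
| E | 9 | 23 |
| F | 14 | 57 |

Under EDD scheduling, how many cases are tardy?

EDD (increasing due date): C E B A F D.
C: 0→13, due 18, tardiness 0
E: 13→22, due 23, tardiness 0
B: 22→34, due 27, tardiness 7
A: 34→36, due 48, tardiness 0
F: 36→50, due 57, tardiness 0
D: 50→56, due 62, tardiness 0
Late cases: 1.

1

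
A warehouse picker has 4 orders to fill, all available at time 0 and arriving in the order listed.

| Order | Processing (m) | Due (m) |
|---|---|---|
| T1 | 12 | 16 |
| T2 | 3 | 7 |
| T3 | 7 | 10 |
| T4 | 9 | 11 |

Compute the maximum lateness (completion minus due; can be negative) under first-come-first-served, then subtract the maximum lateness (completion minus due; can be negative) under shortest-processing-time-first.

5

FIFO (arrival order): T1 T2 T3 T4.
T1: 0→12, due 16, lateness -4
T2: 12→15, due 7, lateness 8
T3: 15→22, due 10, lateness 12
T4: 22→31, due 11, lateness 20
Maximum = 20.
SPT (increasing processing time): T2 T3 T4 T1.
T2: 0→3, due 7, lateness -4
T3: 3→10, due 10, lateness 0
T4: 10→19, due 11, lateness 8
T1: 19→31, due 16, lateness 15
Maximum = 15.
Difference = 20 − 15 = 5.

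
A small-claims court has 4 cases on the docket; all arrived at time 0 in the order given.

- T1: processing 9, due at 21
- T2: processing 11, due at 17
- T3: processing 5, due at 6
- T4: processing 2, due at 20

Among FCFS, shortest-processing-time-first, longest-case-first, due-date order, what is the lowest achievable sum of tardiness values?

6

FIFO (arrival order): T1 T2 T3 T4.
T1: 0→9, due 21, tardiness 0
T2: 9→20, due 17, tardiness 3
T3: 20→25, due 6, tardiness 19
T4: 25→27, due 20, tardiness 7
Sum = 0+3+19+7 = 29.
SPT (increasing processing time): T4 T3 T1 T2.
T4: 0→2, due 20, tardiness 0
T3: 2→7, due 6, tardiness 1
T1: 7→16, due 21, tardiness 0
T2: 16→27, due 17, tardiness 10
Sum = 0+1+0+10 = 11.
LPT (decreasing processing time): T2 T1 T3 T4.
T2: 0→11, due 17, tardiness 0
T1: 11→20, due 21, tardiness 0
T3: 20→25, due 6, tardiness 19
T4: 25→27, due 20, tardiness 7
Sum = 0+0+19+7 = 26.
EDD (increasing due date): T3 T2 T4 T1.
T3: 0→5, due 6, tardiness 0
T2: 5→16, due 17, tardiness 0
T4: 16→18, due 20, tardiness 0
T1: 18→27, due 21, tardiness 6
Sum = 0+0+0+6 = 6.
FIFO 29, SPT 11, LPT 26, EDD 6 → minimum 6.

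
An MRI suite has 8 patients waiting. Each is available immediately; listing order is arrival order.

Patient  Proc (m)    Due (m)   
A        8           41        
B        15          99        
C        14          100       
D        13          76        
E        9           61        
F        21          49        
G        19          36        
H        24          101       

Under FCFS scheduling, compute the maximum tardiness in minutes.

63

FIFO (arrival order): A B C D E F G H.
A: 0→8, due 41, tardiness 0
B: 8→23, due 99, tardiness 0
C: 23→37, due 100, tardiness 0
D: 37→50, due 76, tardiness 0
E: 50→59, due 61, tardiness 0
F: 59→80, due 49, tardiness 31
G: 80→99, due 36, tardiness 63
H: 99→123, due 101, tardiness 22
Maximum = 63.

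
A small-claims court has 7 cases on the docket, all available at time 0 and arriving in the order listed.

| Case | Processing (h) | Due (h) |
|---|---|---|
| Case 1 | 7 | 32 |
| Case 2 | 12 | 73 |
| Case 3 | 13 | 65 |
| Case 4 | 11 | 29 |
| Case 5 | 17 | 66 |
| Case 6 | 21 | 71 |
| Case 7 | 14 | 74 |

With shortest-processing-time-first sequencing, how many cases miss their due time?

SPT (increasing processing time): Case 1 Case 4 Case 2 Case 3 Case 7 Case 5 Case 6.
Case 1: 0→7, due 32, tardiness 0
Case 4: 7→18, due 29, tardiness 0
Case 2: 18→30, due 73, tardiness 0
Case 3: 30→43, due 65, tardiness 0
Case 7: 43→57, due 74, tardiness 0
Case 5: 57→74, due 66, tardiness 8
Case 6: 74→95, due 71, tardiness 24
Late cases: 2.

2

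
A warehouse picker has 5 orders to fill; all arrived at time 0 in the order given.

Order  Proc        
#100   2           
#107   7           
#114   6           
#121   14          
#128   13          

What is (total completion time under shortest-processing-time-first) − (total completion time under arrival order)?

SPT (increasing processing time): #100 #114 #107 #128 #121.
#100: 0→2
#114: 2→8
#107: 8→15
#128: 15→28
#121: 28→42
Sum = 2+8+15+28+42 = 95.
FIFO (arrival order): #100 #107 #114 #121 #128.
#100: 0→2
#107: 2→9
#114: 9→15
#121: 15→29
#128: 29→42
Sum = 2+9+15+29+42 = 97.
Difference = 95 − 97 = -2.

-2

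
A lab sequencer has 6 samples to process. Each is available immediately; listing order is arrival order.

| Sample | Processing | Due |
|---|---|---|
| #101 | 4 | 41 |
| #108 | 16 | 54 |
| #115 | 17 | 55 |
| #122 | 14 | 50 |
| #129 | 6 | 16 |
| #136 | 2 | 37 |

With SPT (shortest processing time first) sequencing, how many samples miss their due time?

1

SPT (increasing processing time): #136 #101 #129 #122 #108 #115.
#136: 0→2, due 37, tardiness 0
#101: 2→6, due 41, tardiness 0
#129: 6→12, due 16, tardiness 0
#122: 12→26, due 50, tardiness 0
#108: 26→42, due 54, tardiness 0
#115: 42→59, due 55, tardiness 4
Late samples: 1.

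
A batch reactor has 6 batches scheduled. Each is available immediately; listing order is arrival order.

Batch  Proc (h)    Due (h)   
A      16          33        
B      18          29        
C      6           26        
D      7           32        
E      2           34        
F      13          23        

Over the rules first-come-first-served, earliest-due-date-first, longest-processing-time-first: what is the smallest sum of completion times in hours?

235

FIFO (arrival order): A B C D E F.
A: 0→16
B: 16→34
C: 34→40
D: 40→47
E: 47→49
F: 49→62
Sum = 16+34+40+47+49+62 = 248.
EDD (increasing due date): F C B D A E.
F: 0→13
C: 13→19
B: 19→37
D: 37→44
A: 44→60
E: 60→62
Sum = 13+19+37+44+60+62 = 235.
LPT (decreasing processing time): B A F D C E.
B: 0→18
A: 18→34
F: 34→47
D: 47→54
C: 54→60
E: 60→62
Sum = 18+34+47+54+60+62 = 275.
FIFO 248, EDD 235, LPT 275 → minimum 235.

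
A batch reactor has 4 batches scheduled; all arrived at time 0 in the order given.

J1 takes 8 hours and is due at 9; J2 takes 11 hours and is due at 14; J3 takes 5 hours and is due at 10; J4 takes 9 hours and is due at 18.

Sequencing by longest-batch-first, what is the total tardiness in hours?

44

LPT (decreasing processing time): J2 J4 J1 J3.
J2: 0→11, due 14, tardiness 0
J4: 11→20, due 18, tardiness 2
J1: 20→28, due 9, tardiness 19
J3: 28→33, due 10, tardiness 23
Sum = 0+2+19+23 = 44.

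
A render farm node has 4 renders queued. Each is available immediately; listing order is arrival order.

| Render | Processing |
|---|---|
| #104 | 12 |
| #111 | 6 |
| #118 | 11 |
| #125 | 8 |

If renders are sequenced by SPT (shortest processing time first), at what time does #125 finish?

14

SPT (increasing processing time): #111 #125 #118 #104.
#111: 0→6
#125: 6→14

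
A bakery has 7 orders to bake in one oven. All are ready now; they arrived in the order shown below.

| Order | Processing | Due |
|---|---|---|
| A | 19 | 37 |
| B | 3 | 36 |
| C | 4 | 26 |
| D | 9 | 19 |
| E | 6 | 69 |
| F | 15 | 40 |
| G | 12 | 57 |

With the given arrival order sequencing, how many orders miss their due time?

FIFO (arrival order): A B C D E F G.
A: 0→19, due 37, tardiness 0
B: 19→22, due 36, tardiness 0
C: 22→26, due 26, tardiness 0
D: 26→35, due 19, tardiness 16
E: 35→41, due 69, tardiness 0
F: 41→56, due 40, tardiness 16
G: 56→68, due 57, tardiness 11
Late orders: 3.

3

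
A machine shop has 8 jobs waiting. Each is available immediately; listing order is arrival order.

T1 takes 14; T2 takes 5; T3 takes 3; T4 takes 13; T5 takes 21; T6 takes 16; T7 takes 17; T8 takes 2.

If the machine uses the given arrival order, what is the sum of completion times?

398

FIFO (arrival order): T1 T2 T3 T4 T5 T6 T7 T8.
T1: 0→14
T2: 14→19
T3: 19→22
T4: 22→35
T5: 35→56
T6: 56→72
T7: 72→89
T8: 89→91
Sum = 14+19+22+35+56+72+89+91 = 398.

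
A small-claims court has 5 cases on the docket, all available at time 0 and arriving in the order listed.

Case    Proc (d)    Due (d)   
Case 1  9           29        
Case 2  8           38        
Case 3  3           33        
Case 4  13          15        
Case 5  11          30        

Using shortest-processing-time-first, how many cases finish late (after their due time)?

SPT (increasing processing time): Case 3 Case 2 Case 1 Case 5 Case 4.
Case 3: 0→3, due 33, tardiness 0
Case 2: 3→11, due 38, tardiness 0
Case 1: 11→20, due 29, tardiness 0
Case 5: 20→31, due 30, tardiness 1
Case 4: 31→44, due 15, tardiness 29
Late cases: 2.

2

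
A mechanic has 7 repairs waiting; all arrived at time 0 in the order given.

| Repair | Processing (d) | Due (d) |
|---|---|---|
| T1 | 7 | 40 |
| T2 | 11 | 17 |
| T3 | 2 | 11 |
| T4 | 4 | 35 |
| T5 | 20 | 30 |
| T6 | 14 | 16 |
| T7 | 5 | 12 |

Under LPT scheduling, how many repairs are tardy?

6

LPT (decreasing processing time): T5 T6 T2 T1 T7 T4 T3.
T5: 0→20, due 30, tardiness 0
T6: 20→34, due 16, tardiness 18
T2: 34→45, due 17, tardiness 28
T1: 45→52, due 40, tardiness 12
T7: 52→57, due 12, tardiness 45
T4: 57→61, due 35, tardiness 26
T3: 61→63, due 11, tardiness 52
Late repairs: 6.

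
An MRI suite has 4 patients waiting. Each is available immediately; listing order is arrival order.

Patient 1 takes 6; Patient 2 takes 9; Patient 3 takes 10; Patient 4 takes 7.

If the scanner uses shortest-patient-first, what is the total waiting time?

41

SPT (increasing processing time): Patient 1 Patient 4 Patient 2 Patient 3.
Patient 1: waits 0, runs 0→6
Patient 4: waits 6, runs 6→13
Patient 2: waits 13, runs 13→22
Patient 3: waits 22, runs 22→32
Sum = 0+6+13+22 = 41.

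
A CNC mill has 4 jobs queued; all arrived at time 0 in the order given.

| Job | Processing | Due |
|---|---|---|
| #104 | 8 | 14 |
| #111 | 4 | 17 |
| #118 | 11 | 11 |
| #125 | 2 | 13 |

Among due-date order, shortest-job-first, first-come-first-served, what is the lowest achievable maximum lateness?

8

EDD (increasing due date): #118 #125 #104 #111.
#118: 0→11, due 11, lateness 0
#125: 11→13, due 13, lateness 0
#104: 13→21, due 14, lateness 7
#111: 21→25, due 17, lateness 8
Maximum = 8.
SPT (increasing processing time): #125 #111 #104 #118.
#125: 0→2, due 13, lateness -11
#111: 2→6, due 17, lateness -11
#104: 6→14, due 14, lateness 0
#118: 14→25, due 11, lateness 14
Maximum = 14.
FIFO (arrival order): #104 #111 #118 #125.
#104: 0→8, due 14, lateness -6
#111: 8→12, due 17, lateness -5
#118: 12→23, due 11, lateness 12
#125: 23→25, due 13, lateness 12
Maximum = 12.
EDD 8, SPT 14, FIFO 12 → minimum 8.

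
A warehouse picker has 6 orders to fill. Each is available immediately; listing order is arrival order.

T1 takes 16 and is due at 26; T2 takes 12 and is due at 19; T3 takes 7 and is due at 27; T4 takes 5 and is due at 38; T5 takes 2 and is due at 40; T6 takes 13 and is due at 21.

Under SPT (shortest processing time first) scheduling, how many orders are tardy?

SPT (increasing processing time): T5 T4 T3 T2 T6 T1.
T5: 0→2, due 40, tardiness 0
T4: 2→7, due 38, tardiness 0
T3: 7→14, due 27, tardiness 0
T2: 14→26, due 19, tardiness 7
T6: 26→39, due 21, tardiness 18
T1: 39→55, due 26, tardiness 29
Late orders: 3.

3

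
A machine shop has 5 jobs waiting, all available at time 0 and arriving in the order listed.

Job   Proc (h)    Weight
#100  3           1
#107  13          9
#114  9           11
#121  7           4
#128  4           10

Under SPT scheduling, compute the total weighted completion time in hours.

706

SPT (increasing processing time): #100 #128 #121 #114 #107.
#100: finishes 3, weight 1, w·C = 3
#128: finishes 7, weight 10, w·C = 70
#121: finishes 14, weight 4, w·C = 56
#114: finishes 23, weight 11, w·C = 253
#107: finishes 36, weight 9, w·C = 324
Sum = 3+70+56+253+324 = 706.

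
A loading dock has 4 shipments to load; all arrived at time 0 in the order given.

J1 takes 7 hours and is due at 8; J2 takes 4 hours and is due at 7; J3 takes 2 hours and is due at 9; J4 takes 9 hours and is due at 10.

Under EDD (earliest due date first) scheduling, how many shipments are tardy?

3

EDD (increasing due date): J2 J1 J3 J4.
J2: 0→4, due 7, tardiness 0
J1: 4→11, due 8, tardiness 3
J3: 11→13, due 9, tardiness 4
J4: 13→22, due 10, tardiness 12
Late shipments: 3.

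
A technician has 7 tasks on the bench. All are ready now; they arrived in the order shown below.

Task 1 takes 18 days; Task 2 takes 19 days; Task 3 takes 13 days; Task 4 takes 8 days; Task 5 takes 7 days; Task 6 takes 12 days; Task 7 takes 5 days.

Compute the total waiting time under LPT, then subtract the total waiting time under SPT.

138

LPT (decreasing processing time): Task 2 Task 1 Task 3 Task 6 Task 4 Task 5 Task 7.
Task 2: waits 0, runs 0→19
Task 1: waits 19, runs 19→37
Task 3: waits 37, runs 37→50
Task 6: waits 50, runs 50→62
Task 4: waits 62, runs 62→70
Task 5: waits 70, runs 70→77
Task 7: waits 77, runs 77→82
Sum = 0+19+37+50+62+70+77 = 315.
SPT (increasing processing time): Task 7 Task 5 Task 4 Task 6 Task 3 Task 1 Task 2.
Task 7: waits 0, runs 0→5
Task 5: waits 5, runs 5→12
Task 4: waits 12, runs 12→20
Task 6: waits 20, runs 20→32
Task 3: waits 32, runs 32→45
Task 1: waits 45, runs 45→63
Task 2: waits 63, runs 63→82
Sum = 0+5+12+20+32+45+63 = 177.
Difference = 315 − 177 = 138.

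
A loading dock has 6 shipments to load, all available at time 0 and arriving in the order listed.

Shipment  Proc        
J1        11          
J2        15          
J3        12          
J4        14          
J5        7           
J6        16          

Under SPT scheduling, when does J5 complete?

SPT (increasing processing time): J5 J1 J3 J4 J2 J6.
J5: 0→7

7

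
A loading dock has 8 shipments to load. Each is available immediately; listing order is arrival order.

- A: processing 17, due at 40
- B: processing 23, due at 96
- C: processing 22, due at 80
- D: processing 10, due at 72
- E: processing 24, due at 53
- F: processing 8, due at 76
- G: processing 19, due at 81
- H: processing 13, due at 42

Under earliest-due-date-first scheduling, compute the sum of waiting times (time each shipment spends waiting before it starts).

EDD (increasing due date): A H E D F C G B.
A: waits 0, runs 0→17
H: waits 17, runs 17→30
E: waits 30, runs 30→54
D: waits 54, runs 54→64
F: waits 64, runs 64→72
C: waits 72, runs 72→94
G: waits 94, runs 94→113
B: waits 113, runs 113→136
Sum = 0+17+30+54+64+72+94+113 = 444.

444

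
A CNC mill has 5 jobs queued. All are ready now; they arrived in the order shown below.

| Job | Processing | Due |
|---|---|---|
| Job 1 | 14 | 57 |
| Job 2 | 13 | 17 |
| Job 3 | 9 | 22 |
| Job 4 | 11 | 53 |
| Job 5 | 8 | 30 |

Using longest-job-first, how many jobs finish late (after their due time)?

3

LPT (decreasing processing time): Job 1 Job 2 Job 4 Job 3 Job 5.
Job 1: 0→14, due 57, tardiness 0
Job 2: 14→27, due 17, tardiness 10
Job 4: 27→38, due 53, tardiness 0
Job 3: 38→47, due 22, tardiness 25
Job 5: 47→55, due 30, tardiness 25
Late jobs: 3.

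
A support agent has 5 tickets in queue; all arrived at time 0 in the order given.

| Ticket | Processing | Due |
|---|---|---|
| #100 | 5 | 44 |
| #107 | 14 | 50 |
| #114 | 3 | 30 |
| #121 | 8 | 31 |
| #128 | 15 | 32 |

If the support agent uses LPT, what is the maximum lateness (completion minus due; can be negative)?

15

LPT (decreasing processing time): #128 #107 #121 #100 #114.
#128: 0→15, due 32, lateness -17
#107: 15→29, due 50, lateness -21
#121: 29→37, due 31, lateness 6
#100: 37→42, due 44, lateness -2
#114: 42→45, due 30, lateness 15
Maximum = 15.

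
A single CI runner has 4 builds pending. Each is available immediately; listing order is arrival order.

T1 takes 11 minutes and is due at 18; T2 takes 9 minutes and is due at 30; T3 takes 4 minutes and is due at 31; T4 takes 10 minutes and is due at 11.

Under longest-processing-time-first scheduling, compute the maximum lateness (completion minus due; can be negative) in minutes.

10

LPT (decreasing processing time): T1 T4 T2 T3.
T1: 0→11, due 18, lateness -7
T4: 11→21, due 11, lateness 10
T2: 21→30, due 30, lateness 0
T3: 30→34, due 31, lateness 3
Maximum = 10.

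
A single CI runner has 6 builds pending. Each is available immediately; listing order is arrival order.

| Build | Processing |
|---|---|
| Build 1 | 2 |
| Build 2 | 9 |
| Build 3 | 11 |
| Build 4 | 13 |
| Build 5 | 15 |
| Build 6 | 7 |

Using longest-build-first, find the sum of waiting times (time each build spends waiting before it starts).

185

LPT (decreasing processing time): Build 5 Build 4 Build 3 Build 2 Build 6 Build 1.
Build 5: waits 0, runs 0→15
Build 4: waits 15, runs 15→28
Build 3: waits 28, runs 28→39
Build 2: waits 39, runs 39→48
Build 6: waits 48, runs 48→55
Build 1: waits 55, runs 55→57
Sum = 0+15+28+39+48+55 = 185.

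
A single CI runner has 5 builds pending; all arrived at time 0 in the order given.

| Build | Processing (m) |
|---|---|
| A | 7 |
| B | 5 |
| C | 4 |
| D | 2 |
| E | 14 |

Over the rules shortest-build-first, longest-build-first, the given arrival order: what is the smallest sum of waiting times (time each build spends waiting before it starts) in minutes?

SPT (increasing processing time): D C B A E.
D: waits 0, runs 0→2
C: waits 2, runs 2→6
B: waits 6, runs 6→11
A: waits 11, runs 11→18
E: waits 18, runs 18→32
Sum = 0+2+6+11+18 = 37.
LPT (decreasing processing time): E A B C D.
E: waits 0, runs 0→14
A: waits 14, runs 14→21
B: waits 21, runs 21→26
C: waits 26, runs 26→30
D: waits 30, runs 30→32
Sum = 0+14+21+26+30 = 91.
FIFO (arrival order): A B C D E.
A: waits 0, runs 0→7
B: waits 7, runs 7→12
C: waits 12, runs 12→16
D: waits 16, runs 16→18
E: waits 18, runs 18→32
Sum = 0+7+12+16+18 = 53.
SPT 37, LPT 91, FIFO 53 → minimum 37.

37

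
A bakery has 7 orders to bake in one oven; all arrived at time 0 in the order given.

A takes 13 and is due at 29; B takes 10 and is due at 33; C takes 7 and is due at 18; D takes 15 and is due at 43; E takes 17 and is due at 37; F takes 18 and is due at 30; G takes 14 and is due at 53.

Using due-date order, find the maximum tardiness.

EDD (increasing due date): C A F B E D G.
C: 0→7, due 18, tardiness 0
A: 7→20, due 29, tardiness 0
F: 20→38, due 30, tardiness 8
B: 38→48, due 33, tardiness 15
E: 48→65, due 37, tardiness 28
D: 65→80, due 43, tardiness 37
G: 80→94, due 53, tardiness 41
Maximum = 41.

41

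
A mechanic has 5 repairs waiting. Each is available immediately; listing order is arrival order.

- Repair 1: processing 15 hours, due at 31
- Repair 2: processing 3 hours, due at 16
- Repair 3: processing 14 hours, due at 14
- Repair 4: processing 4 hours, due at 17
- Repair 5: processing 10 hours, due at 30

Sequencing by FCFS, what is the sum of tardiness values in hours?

FIFO (arrival order): Repair 1 Repair 2 Repair 3 Repair 4 Repair 5.
Repair 1: 0→15, due 31, tardiness 0
Repair 2: 15→18, due 16, tardiness 2
Repair 3: 18→32, due 14, tardiness 18
Repair 4: 32→36, due 17, tardiness 19
Repair 5: 36→46, due 30, tardiness 16
Sum = 0+2+18+19+16 = 55.

55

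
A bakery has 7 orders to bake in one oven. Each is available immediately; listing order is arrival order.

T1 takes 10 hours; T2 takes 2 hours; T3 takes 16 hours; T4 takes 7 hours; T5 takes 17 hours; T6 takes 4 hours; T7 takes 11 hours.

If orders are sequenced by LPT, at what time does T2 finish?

LPT (decreasing processing time): T5 T3 T7 T1 T4 T6 T2.
T5: 0→17
T3: 17→33
T7: 33→44
T1: 44→54
T4: 54→61
T6: 61→65
T2: 65→67

67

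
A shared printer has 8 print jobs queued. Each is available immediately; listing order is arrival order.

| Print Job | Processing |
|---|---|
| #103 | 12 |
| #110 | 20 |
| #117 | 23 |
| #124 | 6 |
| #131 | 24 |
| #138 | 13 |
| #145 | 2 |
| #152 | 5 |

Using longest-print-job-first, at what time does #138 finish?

80

LPT (decreasing processing time): #131 #117 #110 #138 #103 #124 #152 #145.
#131: 0→24
#117: 24→47
#110: 47→67
#138: 67→80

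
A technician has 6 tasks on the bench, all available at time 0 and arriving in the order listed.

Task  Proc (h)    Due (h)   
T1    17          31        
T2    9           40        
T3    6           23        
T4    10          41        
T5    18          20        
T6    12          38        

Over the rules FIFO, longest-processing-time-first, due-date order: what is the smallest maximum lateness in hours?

FIFO (arrival order): T1 T2 T3 T4 T5 T6.
T1: 0→17, due 31, lateness -14
T2: 17→26, due 40, lateness -14
T3: 26→32, due 23, lateness 9
T4: 32→42, due 41, lateness 1
T5: 42→60, due 20, lateness 40
T6: 60→72, due 38, lateness 34
Maximum = 40.
LPT (decreasing processing time): T5 T1 T6 T4 T2 T3.
T5: 0→18, due 20, lateness -2
T1: 18→35, due 31, lateness 4
T6: 35→47, due 38, lateness 9
T4: 47→57, due 41, lateness 16
T2: 57→66, due 40, lateness 26
T3: 66→72, due 23, lateness 49
Maximum = 49.
EDD (increasing due date): T5 T3 T1 T6 T2 T4.
T5: 0→18, due 20, lateness -2
T3: 18→24, due 23, lateness 1
T1: 24→41, due 31, lateness 10
T6: 41→53, due 38, lateness 15
T2: 53→62, due 40, lateness 22
T4: 62→72, due 41, lateness 31
Maximum = 31.
FIFO 40, LPT 49, EDD 31 → minimum 31.

31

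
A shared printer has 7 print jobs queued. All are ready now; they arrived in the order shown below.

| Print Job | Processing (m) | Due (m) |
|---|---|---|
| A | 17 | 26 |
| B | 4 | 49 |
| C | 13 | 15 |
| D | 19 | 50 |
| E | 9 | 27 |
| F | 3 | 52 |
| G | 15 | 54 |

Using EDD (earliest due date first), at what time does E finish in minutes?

39

EDD (increasing due date): C A E B D F G.
C: 0→13
A: 13→30
E: 30→39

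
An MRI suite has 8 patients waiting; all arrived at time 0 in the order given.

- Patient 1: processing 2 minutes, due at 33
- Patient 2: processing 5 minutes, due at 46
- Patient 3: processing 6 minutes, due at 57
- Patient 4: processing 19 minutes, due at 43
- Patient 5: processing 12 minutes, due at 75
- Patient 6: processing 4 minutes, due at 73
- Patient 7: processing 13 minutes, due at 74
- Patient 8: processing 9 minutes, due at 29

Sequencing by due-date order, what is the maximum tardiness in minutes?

0

EDD (increasing due date): Patient 8 Patient 1 Patient 4 Patient 2 Patient 3 Patient 6 Patient 7 Patient 5.
Patient 8: 0→9, due 29, tardiness 0
Patient 1: 9→11, due 33, tardiness 0
Patient 4: 11→30, due 43, tardiness 0
Patient 2: 30→35, due 46, tardiness 0
Patient 3: 35→41, due 57, tardiness 0
Patient 6: 41→45, due 73, tardiness 0
Patient 7: 45→58, due 74, tardiness 0
Patient 5: 58→70, due 75, tardiness 0
Maximum = 0.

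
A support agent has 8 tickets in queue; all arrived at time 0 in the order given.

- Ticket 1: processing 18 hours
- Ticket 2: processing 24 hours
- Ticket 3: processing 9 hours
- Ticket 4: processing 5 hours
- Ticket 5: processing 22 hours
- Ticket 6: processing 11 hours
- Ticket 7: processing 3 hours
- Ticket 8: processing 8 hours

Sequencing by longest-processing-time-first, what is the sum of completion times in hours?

582

LPT (decreasing processing time): Ticket 2 Ticket 5 Ticket 1 Ticket 6 Ticket 3 Ticket 8 Ticket 4 Ticket 7.
Ticket 2: 0→24
Ticket 5: 24→46
Ticket 1: 46→64
Ticket 6: 64→75
Ticket 3: 75→84
Ticket 8: 84→92
Ticket 4: 92→97
Ticket 7: 97→100
Sum = 24+46+64+75+84+92+97+100 = 582.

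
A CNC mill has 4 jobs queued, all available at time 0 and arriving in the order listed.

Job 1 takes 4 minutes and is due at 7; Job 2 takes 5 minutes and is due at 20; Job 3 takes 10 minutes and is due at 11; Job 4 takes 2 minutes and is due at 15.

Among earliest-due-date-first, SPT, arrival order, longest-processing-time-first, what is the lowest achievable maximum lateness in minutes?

EDD (increasing due date): Job 1 Job 3 Job 4 Job 2.
Job 1: 0→4, due 7, lateness -3
Job 3: 4→14, due 11, lateness 3
Job 4: 14→16, due 15, lateness 1
Job 2: 16→21, due 20, lateness 1
Maximum = 3.
SPT (increasing processing time): Job 4 Job 1 Job 2 Job 3.
Job 4: 0→2, due 15, lateness -13
Job 1: 2→6, due 7, lateness -1
Job 2: 6→11, due 20, lateness -9
Job 3: 11→21, due 11, lateness 10
Maximum = 10.
FIFO (arrival order): Job 1 Job 2 Job 3 Job 4.
Job 1: 0→4, due 7, lateness -3
Job 2: 4→9, due 20, lateness -11
Job 3: 9→19, due 11, lateness 8
Job 4: 19→21, due 15, lateness 6
Maximum = 8.
LPT (decreasing processing time): Job 3 Job 2 Job 1 Job 4.
Job 3: 0→10, due 11, lateness -1
Job 2: 10→15, due 20, lateness -5
Job 1: 15→19, due 7, lateness 12
Job 4: 19→21, due 15, lateness 6
Maximum = 12.
EDD 3, SPT 10, FIFO 8, LPT 12 → minimum 3.

3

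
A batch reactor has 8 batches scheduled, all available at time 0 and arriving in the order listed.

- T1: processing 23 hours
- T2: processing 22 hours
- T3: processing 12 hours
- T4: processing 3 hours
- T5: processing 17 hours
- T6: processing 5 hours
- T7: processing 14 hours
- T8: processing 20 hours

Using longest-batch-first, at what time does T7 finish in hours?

LPT (decreasing processing time): T1 T2 T8 T5 T7 T3 T6 T4.
T1: 0→23
T2: 23→45
T8: 45→65
T5: 65→82
T7: 82→96

96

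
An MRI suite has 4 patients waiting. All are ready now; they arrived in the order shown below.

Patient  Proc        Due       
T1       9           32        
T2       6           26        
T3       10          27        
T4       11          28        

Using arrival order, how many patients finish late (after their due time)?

1

FIFO (arrival order): T1 T2 T3 T4.
T1: 0→9, due 32, tardiness 0
T2: 9→15, due 26, tardiness 0
T3: 15→25, due 27, tardiness 0
T4: 25→36, due 28, tardiness 8
Late patients: 1.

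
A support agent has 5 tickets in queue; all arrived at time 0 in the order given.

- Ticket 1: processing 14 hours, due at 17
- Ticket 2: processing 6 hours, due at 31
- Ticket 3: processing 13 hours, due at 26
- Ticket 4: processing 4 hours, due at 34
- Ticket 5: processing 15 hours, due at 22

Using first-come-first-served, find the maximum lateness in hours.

FIFO (arrival order): Ticket 1 Ticket 2 Ticket 3 Ticket 4 Ticket 5.
Ticket 1: 0→14, due 17, lateness -3
Ticket 2: 14→20, due 31, lateness -11
Ticket 3: 20→33, due 26, lateness 7
Ticket 4: 33→37, due 34, lateness 3
Ticket 5: 37→52, due 22, lateness 30
Maximum = 30.

30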